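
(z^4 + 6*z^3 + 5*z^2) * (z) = z^5 + 6*z^4 + 5*z^3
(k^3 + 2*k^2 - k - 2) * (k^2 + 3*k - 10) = k^5 + 5*k^4 - 5*k^3 - 25*k^2 + 4*k + 20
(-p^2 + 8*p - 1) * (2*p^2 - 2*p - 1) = -2*p^4 + 18*p^3 - 17*p^2 - 6*p + 1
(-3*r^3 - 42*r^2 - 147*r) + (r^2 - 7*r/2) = -3*r^3 - 41*r^2 - 301*r/2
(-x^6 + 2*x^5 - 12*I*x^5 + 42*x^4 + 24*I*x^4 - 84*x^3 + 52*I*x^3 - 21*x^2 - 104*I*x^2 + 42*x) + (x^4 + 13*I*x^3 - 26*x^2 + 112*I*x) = -x^6 + 2*x^5 - 12*I*x^5 + 43*x^4 + 24*I*x^4 - 84*x^3 + 65*I*x^3 - 47*x^2 - 104*I*x^2 + 42*x + 112*I*x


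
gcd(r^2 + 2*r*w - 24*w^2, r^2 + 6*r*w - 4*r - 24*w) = r + 6*w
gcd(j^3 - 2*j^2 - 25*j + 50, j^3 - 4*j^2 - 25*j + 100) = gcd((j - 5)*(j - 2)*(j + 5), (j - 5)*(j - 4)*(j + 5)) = j^2 - 25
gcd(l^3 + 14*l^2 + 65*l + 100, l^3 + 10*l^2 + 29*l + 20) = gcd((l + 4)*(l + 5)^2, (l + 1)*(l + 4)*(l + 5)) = l^2 + 9*l + 20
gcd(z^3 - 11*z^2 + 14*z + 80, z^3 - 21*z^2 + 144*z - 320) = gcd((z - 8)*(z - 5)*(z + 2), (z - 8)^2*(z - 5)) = z^2 - 13*z + 40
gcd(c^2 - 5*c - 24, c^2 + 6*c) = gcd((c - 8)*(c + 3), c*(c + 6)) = 1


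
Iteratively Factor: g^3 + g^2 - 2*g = (g + 2)*(g^2 - g) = (g - 1)*(g + 2)*(g)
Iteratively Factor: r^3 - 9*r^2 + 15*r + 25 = (r - 5)*(r^2 - 4*r - 5) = (r - 5)*(r + 1)*(r - 5)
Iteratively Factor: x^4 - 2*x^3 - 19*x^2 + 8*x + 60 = (x + 2)*(x^3 - 4*x^2 - 11*x + 30) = (x + 2)*(x + 3)*(x^2 - 7*x + 10) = (x - 2)*(x + 2)*(x + 3)*(x - 5)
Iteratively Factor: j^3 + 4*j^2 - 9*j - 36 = (j + 4)*(j^2 - 9) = (j - 3)*(j + 4)*(j + 3)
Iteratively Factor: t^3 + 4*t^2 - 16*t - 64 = (t - 4)*(t^2 + 8*t + 16) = (t - 4)*(t + 4)*(t + 4)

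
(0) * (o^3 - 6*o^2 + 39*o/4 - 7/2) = 0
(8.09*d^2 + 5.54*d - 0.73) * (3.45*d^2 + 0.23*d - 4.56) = 27.9105*d^4 + 20.9737*d^3 - 38.1347*d^2 - 25.4303*d + 3.3288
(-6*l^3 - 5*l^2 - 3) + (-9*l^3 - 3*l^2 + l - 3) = -15*l^3 - 8*l^2 + l - 6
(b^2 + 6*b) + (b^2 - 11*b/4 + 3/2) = 2*b^2 + 13*b/4 + 3/2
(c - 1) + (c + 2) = 2*c + 1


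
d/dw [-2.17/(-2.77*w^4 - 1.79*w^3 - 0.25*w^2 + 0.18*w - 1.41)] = (-24.0436*w^3 - 11.6529*w^2 - 1.085*w + 0.3906)/(2.77*w^4 + 1.79*w^3 + 0.25*w^2 - 0.18*w + 1.41)^2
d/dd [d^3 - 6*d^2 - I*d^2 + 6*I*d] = 3*d^2 - 12*d - 2*I*d + 6*I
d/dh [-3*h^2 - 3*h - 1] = -6*h - 3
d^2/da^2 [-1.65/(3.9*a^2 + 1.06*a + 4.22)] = (50.193*a^2 + 13.6422*a - 1.65*(7.8*a + 1.06)*(15.6*a + 2.12) + 54.3114)/(3.9*a^2 + 1.06*a + 4.22)^3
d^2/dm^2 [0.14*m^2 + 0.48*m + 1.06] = 0.280000000000000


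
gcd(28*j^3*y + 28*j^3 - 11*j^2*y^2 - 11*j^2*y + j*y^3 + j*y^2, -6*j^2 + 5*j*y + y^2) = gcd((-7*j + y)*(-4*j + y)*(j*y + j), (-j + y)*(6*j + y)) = 1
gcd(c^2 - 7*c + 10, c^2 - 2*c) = c - 2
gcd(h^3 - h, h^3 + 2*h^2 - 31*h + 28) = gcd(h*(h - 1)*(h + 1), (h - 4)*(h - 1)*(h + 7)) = h - 1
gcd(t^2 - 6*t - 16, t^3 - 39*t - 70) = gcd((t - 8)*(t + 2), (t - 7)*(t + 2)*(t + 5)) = t + 2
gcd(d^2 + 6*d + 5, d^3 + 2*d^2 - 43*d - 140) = d + 5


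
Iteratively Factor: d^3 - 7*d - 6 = (d - 3)*(d^2 + 3*d + 2) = (d - 3)*(d + 1)*(d + 2)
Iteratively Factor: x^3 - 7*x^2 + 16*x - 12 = (x - 3)*(x^2 - 4*x + 4) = (x - 3)*(x - 2)*(x - 2)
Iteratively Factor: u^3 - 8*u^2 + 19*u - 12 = (u - 1)*(u^2 - 7*u + 12) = (u - 3)*(u - 1)*(u - 4)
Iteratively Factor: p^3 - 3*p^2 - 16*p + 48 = (p - 4)*(p^2 + p - 12) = (p - 4)*(p + 4)*(p - 3)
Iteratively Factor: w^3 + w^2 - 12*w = (w + 4)*(w^2 - 3*w) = (w - 3)*(w + 4)*(w)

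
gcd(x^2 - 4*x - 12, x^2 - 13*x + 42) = x - 6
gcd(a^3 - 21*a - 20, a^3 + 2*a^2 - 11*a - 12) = a^2 + 5*a + 4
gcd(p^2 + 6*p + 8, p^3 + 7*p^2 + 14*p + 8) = p^2 + 6*p + 8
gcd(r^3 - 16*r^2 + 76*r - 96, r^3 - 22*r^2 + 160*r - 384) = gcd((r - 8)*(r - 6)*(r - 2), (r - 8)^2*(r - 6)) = r^2 - 14*r + 48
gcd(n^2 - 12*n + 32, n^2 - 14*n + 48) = n - 8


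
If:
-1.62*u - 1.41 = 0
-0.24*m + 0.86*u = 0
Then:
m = -3.12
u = -0.87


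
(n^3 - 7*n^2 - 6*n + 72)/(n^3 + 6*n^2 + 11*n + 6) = (n^2 - 10*n + 24)/(n^2 + 3*n + 2)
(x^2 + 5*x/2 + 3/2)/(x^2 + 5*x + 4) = (x + 3/2)/(x + 4)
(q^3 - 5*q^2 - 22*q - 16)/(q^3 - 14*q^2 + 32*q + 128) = (q + 1)/(q - 8)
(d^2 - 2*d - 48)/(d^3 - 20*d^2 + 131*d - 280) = (d + 6)/(d^2 - 12*d + 35)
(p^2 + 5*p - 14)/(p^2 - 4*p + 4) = (p + 7)/(p - 2)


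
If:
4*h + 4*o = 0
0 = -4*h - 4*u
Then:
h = -u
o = u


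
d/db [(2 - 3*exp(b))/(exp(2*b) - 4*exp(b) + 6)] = (3*exp(2*b) - 4*exp(b) - 10)*exp(b)/(exp(4*b) - 8*exp(3*b) + 28*exp(2*b) - 48*exp(b) + 36)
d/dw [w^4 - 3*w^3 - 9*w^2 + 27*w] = 4*w^3 - 9*w^2 - 18*w + 27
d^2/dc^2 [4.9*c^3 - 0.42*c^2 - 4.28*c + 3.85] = 29.4*c - 0.84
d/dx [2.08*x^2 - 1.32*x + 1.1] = 4.16*x - 1.32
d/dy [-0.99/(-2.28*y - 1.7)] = -2.2572/(2.28*y + 1.7)^2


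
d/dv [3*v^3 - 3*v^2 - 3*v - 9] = 9*v^2 - 6*v - 3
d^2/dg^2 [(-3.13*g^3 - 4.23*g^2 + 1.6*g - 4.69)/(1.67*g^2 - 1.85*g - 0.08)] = (1.4210854715202e-14*g^5 - 7.105427357601e-15*g^4 - 39.473876*g^3 - 84.649854*g^2 + 88.100898*g - 33.883962)/(4.657463*g^6 - 15.478395*g^5 + 16.477389*g^4 - 4.848665*g^3 - 0.789336*g^2 - 0.03552*g - 0.000512)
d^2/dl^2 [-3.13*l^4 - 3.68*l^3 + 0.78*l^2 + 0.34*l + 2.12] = -37.56*l^2 - 22.08*l + 1.56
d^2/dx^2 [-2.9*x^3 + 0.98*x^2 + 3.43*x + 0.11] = 1.96 - 17.4*x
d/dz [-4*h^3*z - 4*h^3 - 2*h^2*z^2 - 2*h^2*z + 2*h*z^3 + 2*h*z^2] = 2*h*(-2*h^2 - 2*h*z - h + 3*z^2 + 2*z)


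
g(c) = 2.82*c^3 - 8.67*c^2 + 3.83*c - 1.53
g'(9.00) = 533.03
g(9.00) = 1386.45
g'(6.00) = 204.35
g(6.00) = 318.45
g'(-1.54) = 50.60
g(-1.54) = -38.29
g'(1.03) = -5.05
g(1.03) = -3.70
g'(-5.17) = 319.60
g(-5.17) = -642.76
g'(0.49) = -2.64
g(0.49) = -1.40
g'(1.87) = 0.99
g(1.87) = -6.25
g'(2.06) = 4.01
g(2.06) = -5.78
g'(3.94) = 66.84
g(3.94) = 51.45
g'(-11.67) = 1358.35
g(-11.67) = -5708.88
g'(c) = 8.46*c^2 - 17.34*c + 3.83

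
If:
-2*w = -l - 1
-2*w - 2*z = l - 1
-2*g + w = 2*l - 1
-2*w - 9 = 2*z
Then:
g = -27/4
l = 10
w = 11/2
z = -10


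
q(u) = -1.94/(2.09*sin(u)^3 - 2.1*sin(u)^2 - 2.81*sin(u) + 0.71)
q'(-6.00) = -173.79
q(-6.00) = 10.02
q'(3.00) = 81.75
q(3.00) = -6.99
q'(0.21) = -2403.81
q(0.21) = -37.38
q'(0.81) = -1.29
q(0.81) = 1.19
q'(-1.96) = -231.74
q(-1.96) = 13.56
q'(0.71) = -2.06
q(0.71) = 1.35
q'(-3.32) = 260.50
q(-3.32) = -12.37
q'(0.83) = -1.18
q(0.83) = 1.16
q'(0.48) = -8.53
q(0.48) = 2.34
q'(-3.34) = 787.47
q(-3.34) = -21.43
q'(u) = -1.94*(-6.27*sin(u)^2*cos(u) + 4.2*sin(u)*cos(u) + 2.81*cos(u))/(2.09*sin(u)^3 - 2.1*sin(u)^2 - 2.81*sin(u) + 0.71)^2 = (12.1638*sin(u)^2 - 8.148*sin(u) - 5.4514)*cos(u)/(2.09*sin(u)^3 - 2.1*sin(u)^2 - 2.81*sin(u) + 0.71)^2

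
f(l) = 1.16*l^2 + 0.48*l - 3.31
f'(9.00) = 21.36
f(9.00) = 94.97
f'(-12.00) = -27.36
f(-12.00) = 157.97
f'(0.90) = 2.57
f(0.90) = -1.94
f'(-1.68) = -3.42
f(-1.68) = -0.84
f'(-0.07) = 0.32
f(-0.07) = -3.34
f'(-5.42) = -12.09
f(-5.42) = 28.17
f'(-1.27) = -2.47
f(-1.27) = -2.05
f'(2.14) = 5.44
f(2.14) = 3.03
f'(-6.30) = -14.14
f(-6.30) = 39.71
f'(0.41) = 1.43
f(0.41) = -2.92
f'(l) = 2.32*l + 0.48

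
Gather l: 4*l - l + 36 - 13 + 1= 3*l + 24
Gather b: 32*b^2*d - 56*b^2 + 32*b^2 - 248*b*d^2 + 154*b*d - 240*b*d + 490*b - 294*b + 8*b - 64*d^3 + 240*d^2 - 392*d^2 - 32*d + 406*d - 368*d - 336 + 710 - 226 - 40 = b^2*(32*d - 24) + b*(-248*d^2 - 86*d + 204) - 64*d^3 - 152*d^2 + 6*d + 108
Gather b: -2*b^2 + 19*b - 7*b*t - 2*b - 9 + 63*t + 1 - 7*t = -2*b^2 + b*(17 - 7*t) + 56*t - 8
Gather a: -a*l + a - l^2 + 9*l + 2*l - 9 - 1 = a*(1 - l) - l^2 + 11*l - 10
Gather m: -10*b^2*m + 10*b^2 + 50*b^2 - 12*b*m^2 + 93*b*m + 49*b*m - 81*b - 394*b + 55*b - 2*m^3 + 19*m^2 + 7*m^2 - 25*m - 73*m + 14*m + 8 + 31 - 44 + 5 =60*b^2 - 420*b - 2*m^3 + m^2*(26 - 12*b) + m*(-10*b^2 + 142*b - 84)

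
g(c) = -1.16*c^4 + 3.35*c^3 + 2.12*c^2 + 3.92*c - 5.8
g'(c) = -4.64*c^3 + 10.05*c^2 + 4.24*c + 3.92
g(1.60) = 12.02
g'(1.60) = 17.43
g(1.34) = 7.58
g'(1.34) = 16.48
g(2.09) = 20.10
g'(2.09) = 14.32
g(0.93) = 1.51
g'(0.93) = 12.82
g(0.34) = -4.11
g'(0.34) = 6.34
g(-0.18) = -6.46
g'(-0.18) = 3.51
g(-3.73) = -389.31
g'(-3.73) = 368.72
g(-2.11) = -59.10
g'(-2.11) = 83.31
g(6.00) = -685.72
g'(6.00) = -611.08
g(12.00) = -17918.44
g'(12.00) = -6515.92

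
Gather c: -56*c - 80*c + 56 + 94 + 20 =170 - 136*c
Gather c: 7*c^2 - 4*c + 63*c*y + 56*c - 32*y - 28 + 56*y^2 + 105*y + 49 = 7*c^2 + c*(63*y + 52) + 56*y^2 + 73*y + 21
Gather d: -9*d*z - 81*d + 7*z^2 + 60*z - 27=d*(-9*z - 81) + 7*z^2 + 60*z - 27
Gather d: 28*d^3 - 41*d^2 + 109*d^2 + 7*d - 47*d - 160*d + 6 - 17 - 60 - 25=28*d^3 + 68*d^2 - 200*d - 96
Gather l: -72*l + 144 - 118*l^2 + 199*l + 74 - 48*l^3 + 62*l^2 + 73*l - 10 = -48*l^3 - 56*l^2 + 200*l + 208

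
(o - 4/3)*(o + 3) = o^2 + 5*o/3 - 4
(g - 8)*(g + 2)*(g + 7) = g^3 + g^2 - 58*g - 112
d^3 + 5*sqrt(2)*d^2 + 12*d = d*(d + 2*sqrt(2))*(d + 3*sqrt(2))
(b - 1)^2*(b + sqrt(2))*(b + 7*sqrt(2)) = b^4 - 2*b^3 + 8*sqrt(2)*b^3 - 16*sqrt(2)*b^2 + 15*b^2 - 28*b + 8*sqrt(2)*b + 14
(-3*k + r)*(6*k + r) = -18*k^2 + 3*k*r + r^2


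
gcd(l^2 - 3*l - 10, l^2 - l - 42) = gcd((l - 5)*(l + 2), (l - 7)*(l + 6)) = 1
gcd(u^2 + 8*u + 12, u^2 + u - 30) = u + 6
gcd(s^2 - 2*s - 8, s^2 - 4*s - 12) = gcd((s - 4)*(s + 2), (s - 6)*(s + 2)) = s + 2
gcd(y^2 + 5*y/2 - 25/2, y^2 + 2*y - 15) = y + 5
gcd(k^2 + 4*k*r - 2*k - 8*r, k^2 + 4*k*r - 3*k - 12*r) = k + 4*r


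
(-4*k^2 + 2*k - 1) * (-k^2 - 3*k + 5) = 4*k^4 + 10*k^3 - 25*k^2 + 13*k - 5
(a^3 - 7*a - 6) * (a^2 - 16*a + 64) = a^5 - 16*a^4 + 57*a^3 + 106*a^2 - 352*a - 384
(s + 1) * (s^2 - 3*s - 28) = s^3 - 2*s^2 - 31*s - 28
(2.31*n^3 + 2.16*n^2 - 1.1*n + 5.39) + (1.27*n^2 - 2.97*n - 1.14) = 2.31*n^3 + 3.43*n^2 - 4.07*n + 4.25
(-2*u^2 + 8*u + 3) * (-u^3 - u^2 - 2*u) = 2*u^5 - 6*u^4 - 7*u^3 - 19*u^2 - 6*u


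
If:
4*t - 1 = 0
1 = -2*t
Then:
No Solution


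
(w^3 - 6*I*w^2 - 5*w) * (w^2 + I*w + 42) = w^5 - 5*I*w^4 + 43*w^3 - 257*I*w^2 - 210*w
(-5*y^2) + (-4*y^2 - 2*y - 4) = -9*y^2 - 2*y - 4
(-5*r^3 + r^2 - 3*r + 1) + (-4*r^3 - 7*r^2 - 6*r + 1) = -9*r^3 - 6*r^2 - 9*r + 2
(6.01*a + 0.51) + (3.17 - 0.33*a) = 5.68*a + 3.68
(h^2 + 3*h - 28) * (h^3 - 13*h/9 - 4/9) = h^5 + 3*h^4 - 265*h^3/9 - 43*h^2/9 + 352*h/9 + 112/9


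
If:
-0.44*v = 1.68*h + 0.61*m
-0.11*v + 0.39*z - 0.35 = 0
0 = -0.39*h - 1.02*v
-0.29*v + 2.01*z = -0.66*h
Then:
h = -3.26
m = 8.07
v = 1.24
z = 1.25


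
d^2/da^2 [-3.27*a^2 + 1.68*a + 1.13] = -6.54000000000000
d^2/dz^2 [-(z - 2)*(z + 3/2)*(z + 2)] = -6*z - 3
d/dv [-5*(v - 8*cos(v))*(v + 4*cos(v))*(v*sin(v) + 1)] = -5*(v - 8*cos(v))*(v + 4*cos(v))*(v*cos(v) + sin(v)) + 5*(v - 8*cos(v))*(v*sin(v) + 1)*(4*sin(v) - 1) - 5*(v + 4*cos(v))*(v*sin(v) + 1)*(8*sin(v) + 1)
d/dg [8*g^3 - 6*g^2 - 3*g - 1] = 24*g^2 - 12*g - 3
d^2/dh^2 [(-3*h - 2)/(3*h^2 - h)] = 2*(-27*h^3 - 54*h^2 + 18*h - 2)/(h^3*(27*h^3 - 27*h^2 + 9*h - 1))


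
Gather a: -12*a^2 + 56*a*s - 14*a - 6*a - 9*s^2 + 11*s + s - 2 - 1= -12*a^2 + a*(56*s - 20) - 9*s^2 + 12*s - 3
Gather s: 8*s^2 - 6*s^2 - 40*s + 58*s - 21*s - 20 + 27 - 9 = 2*s^2 - 3*s - 2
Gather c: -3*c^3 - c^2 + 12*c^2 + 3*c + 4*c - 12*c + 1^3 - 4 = -3*c^3 + 11*c^2 - 5*c - 3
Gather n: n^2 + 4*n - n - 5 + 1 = n^2 + 3*n - 4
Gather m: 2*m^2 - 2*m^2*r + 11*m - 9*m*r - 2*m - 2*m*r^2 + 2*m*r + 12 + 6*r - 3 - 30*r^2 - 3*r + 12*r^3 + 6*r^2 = m^2*(2 - 2*r) + m*(-2*r^2 - 7*r + 9) + 12*r^3 - 24*r^2 + 3*r + 9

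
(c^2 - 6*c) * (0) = 0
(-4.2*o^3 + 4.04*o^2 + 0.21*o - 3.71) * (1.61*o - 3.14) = -6.762*o^4 + 19.6924*o^3 - 12.3475*o^2 - 6.6325*o + 11.6494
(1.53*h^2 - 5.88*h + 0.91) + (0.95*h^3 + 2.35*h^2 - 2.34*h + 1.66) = 0.95*h^3 + 3.88*h^2 - 8.22*h + 2.57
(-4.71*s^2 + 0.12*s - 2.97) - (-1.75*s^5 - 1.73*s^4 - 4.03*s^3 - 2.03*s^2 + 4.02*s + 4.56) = 1.75*s^5 + 1.73*s^4 + 4.03*s^3 - 2.68*s^2 - 3.9*s - 7.53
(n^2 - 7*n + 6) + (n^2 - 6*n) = 2*n^2 - 13*n + 6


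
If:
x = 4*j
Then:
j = x/4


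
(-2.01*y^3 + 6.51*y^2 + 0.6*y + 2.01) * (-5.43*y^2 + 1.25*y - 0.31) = 10.9143*y^5 - 37.8618*y^4 + 5.5026*y^3 - 12.1824*y^2 + 2.3265*y - 0.6231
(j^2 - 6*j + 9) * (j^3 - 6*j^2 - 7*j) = j^5 - 12*j^4 + 38*j^3 - 12*j^2 - 63*j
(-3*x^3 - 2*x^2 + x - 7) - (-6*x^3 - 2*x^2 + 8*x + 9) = 3*x^3 - 7*x - 16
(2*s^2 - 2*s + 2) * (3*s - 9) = 6*s^3 - 24*s^2 + 24*s - 18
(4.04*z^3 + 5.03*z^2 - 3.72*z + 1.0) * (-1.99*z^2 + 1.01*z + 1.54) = -8.0396*z^5 - 5.9293*z^4 + 18.7047*z^3 + 1.999*z^2 - 4.7188*z + 1.54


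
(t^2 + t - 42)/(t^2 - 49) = (t - 6)/(t - 7)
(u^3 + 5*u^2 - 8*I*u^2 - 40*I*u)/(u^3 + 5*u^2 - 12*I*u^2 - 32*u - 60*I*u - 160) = u/(u - 4*I)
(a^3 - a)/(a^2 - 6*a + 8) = (a^3 - a)/(a^2 - 6*a + 8)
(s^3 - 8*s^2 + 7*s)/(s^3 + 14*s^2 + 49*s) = (s^2 - 8*s + 7)/(s^2 + 14*s + 49)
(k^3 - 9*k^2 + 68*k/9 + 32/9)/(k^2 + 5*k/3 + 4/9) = (3*k^2 - 28*k + 32)/(3*k + 4)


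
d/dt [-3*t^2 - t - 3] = -6*t - 1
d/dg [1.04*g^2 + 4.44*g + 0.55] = 2.08*g + 4.44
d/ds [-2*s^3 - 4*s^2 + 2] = 2*s*(-3*s - 4)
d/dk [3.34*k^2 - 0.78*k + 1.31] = 6.68*k - 0.78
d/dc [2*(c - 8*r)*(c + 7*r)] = 4*c - 2*r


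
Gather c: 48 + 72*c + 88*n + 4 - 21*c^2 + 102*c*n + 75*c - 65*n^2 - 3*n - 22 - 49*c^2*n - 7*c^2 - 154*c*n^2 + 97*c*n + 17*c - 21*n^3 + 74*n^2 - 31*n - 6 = c^2*(-49*n - 28) + c*(-154*n^2 + 199*n + 164) - 21*n^3 + 9*n^2 + 54*n + 24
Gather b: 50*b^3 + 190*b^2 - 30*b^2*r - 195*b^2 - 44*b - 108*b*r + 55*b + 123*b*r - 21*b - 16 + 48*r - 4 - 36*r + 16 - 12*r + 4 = 50*b^3 + b^2*(-30*r - 5) + b*(15*r - 10)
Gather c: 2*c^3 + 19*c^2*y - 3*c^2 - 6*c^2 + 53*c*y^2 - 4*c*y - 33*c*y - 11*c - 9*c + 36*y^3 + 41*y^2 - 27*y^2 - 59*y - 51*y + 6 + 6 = 2*c^3 + c^2*(19*y - 9) + c*(53*y^2 - 37*y - 20) + 36*y^3 + 14*y^2 - 110*y + 12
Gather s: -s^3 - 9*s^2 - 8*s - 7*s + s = -s^3 - 9*s^2 - 14*s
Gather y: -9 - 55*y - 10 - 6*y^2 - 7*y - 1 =-6*y^2 - 62*y - 20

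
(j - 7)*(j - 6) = j^2 - 13*j + 42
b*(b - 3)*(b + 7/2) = b^3 + b^2/2 - 21*b/2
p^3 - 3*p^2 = p^2*(p - 3)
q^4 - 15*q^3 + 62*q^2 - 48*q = q*(q - 8)*(q - 6)*(q - 1)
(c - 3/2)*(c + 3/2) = c^2 - 9/4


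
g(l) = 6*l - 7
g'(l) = 6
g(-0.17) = -8.02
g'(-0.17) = 6.00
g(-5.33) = -38.98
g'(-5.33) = 6.00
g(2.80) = 9.80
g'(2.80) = 6.00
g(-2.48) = -21.88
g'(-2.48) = 6.00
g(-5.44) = -39.64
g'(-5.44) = 6.00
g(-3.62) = -28.72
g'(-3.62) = 6.00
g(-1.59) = -16.54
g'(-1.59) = 6.00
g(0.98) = -1.12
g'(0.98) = 6.00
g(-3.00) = -25.00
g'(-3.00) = 6.00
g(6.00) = 29.00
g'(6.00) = 6.00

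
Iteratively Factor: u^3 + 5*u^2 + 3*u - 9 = (u + 3)*(u^2 + 2*u - 3) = (u - 1)*(u + 3)*(u + 3)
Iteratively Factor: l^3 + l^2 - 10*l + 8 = (l - 2)*(l^2 + 3*l - 4) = (l - 2)*(l - 1)*(l + 4)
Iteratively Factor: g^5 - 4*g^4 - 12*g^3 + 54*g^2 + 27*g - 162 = (g - 3)*(g^4 - g^3 - 15*g^2 + 9*g + 54) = (g - 3)^2*(g^3 + 2*g^2 - 9*g - 18) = (g - 3)^2*(g + 3)*(g^2 - g - 6) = (g - 3)^3*(g + 3)*(g + 2)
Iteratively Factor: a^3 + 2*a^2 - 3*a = (a + 3)*(a^2 - a) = (a - 1)*(a + 3)*(a)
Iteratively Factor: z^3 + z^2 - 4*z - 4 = (z + 1)*(z^2 - 4) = (z + 1)*(z + 2)*(z - 2)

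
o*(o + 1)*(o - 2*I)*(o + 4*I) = o^4 + o^3 + 2*I*o^3 + 8*o^2 + 2*I*o^2 + 8*o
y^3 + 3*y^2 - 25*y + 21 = (y - 3)*(y - 1)*(y + 7)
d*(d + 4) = d^2 + 4*d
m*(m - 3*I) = m^2 - 3*I*m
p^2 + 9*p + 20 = (p + 4)*(p + 5)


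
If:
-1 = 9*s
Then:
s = -1/9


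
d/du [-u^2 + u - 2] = 1 - 2*u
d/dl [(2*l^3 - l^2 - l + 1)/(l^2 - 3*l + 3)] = 2*l*(l^3 - 6*l^2 + 11*l - 4)/(l^4 - 6*l^3 + 15*l^2 - 18*l + 9)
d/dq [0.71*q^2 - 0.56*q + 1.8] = 1.42*q - 0.56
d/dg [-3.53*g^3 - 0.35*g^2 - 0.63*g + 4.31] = -10.59*g^2 - 0.7*g - 0.63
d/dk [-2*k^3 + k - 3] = 1 - 6*k^2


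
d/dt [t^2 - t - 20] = 2*t - 1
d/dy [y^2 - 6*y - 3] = 2*y - 6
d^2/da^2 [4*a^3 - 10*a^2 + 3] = 24*a - 20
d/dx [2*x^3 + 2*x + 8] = 6*x^2 + 2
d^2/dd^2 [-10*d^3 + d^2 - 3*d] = 2 - 60*d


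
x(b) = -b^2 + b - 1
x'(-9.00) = 19.00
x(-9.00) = -91.00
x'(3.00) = -5.00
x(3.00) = -7.00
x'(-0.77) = 2.54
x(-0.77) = -2.36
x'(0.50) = 0.00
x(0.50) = -0.75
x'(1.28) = -1.56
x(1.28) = -1.36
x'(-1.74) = 4.48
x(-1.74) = -5.77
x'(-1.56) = 4.12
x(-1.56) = -4.99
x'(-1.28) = 3.56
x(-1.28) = -3.92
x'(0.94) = -0.88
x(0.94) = -0.94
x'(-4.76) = 10.52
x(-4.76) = -28.42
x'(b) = 1 - 2*b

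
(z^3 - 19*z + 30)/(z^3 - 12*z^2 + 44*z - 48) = (z^2 + 2*z - 15)/(z^2 - 10*z + 24)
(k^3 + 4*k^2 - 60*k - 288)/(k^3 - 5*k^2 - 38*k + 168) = (k^2 - 2*k - 48)/(k^2 - 11*k + 28)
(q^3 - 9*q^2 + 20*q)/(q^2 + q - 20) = q*(q - 5)/(q + 5)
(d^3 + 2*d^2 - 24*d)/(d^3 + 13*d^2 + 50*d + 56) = d*(d^2 + 2*d - 24)/(d^3 + 13*d^2 + 50*d + 56)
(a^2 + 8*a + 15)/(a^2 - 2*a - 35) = (a + 3)/(a - 7)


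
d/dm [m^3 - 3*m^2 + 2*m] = 3*m^2 - 6*m + 2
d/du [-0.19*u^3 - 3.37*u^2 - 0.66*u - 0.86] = -0.57*u^2 - 6.74*u - 0.66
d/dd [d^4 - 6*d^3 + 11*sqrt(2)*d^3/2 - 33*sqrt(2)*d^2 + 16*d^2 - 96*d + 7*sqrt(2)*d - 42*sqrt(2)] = 4*d^3 - 18*d^2 + 33*sqrt(2)*d^2/2 - 66*sqrt(2)*d + 32*d - 96 + 7*sqrt(2)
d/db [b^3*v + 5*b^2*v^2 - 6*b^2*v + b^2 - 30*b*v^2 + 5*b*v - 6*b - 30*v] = 3*b^2*v + 10*b*v^2 - 12*b*v + 2*b - 30*v^2 + 5*v - 6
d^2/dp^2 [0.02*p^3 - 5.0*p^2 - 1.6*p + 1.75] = 0.12*p - 10.0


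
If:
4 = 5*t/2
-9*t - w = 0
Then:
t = 8/5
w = -72/5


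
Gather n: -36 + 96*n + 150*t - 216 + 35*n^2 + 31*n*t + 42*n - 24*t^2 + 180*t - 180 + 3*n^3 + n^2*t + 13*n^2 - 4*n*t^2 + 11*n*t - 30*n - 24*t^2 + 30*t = 3*n^3 + n^2*(t + 48) + n*(-4*t^2 + 42*t + 108) - 48*t^2 + 360*t - 432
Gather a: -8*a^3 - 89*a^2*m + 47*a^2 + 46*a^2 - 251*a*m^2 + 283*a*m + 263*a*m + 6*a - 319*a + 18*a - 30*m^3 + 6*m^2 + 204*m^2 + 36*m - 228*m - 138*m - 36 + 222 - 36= -8*a^3 + a^2*(93 - 89*m) + a*(-251*m^2 + 546*m - 295) - 30*m^3 + 210*m^2 - 330*m + 150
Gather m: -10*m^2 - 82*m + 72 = -10*m^2 - 82*m + 72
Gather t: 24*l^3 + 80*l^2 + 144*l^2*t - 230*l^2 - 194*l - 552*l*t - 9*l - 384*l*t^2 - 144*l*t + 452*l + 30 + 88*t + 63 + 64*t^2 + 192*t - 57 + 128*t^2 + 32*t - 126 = 24*l^3 - 150*l^2 + 249*l + t^2*(192 - 384*l) + t*(144*l^2 - 696*l + 312) - 90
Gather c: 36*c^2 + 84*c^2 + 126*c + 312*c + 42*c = 120*c^2 + 480*c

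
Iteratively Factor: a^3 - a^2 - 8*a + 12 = (a + 3)*(a^2 - 4*a + 4) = (a - 2)*(a + 3)*(a - 2)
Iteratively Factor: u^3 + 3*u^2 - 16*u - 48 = (u - 4)*(u^2 + 7*u + 12) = (u - 4)*(u + 3)*(u + 4)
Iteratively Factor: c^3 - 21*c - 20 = (c - 5)*(c^2 + 5*c + 4) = (c - 5)*(c + 4)*(c + 1)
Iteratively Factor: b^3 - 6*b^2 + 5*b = (b - 5)*(b^2 - b) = b*(b - 5)*(b - 1)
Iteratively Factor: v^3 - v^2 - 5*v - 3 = (v + 1)*(v^2 - 2*v - 3) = (v + 1)^2*(v - 3)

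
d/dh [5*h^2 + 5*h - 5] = 10*h + 5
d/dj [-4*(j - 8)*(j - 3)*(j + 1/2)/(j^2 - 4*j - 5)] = 2*(-2*j^4 + 16*j^3 - 17*j^2 - 162*j + 89)/(j^4 - 8*j^3 + 6*j^2 + 40*j + 25)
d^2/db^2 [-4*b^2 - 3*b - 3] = -8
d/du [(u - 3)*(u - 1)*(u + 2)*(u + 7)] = 4*u^3 + 15*u^2 - 38*u - 29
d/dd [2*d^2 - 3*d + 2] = 4*d - 3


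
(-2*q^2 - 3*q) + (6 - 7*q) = -2*q^2 - 10*q + 6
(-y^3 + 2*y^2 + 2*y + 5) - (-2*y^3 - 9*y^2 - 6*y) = y^3 + 11*y^2 + 8*y + 5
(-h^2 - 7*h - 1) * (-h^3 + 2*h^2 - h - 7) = h^5 + 5*h^4 - 12*h^3 + 12*h^2 + 50*h + 7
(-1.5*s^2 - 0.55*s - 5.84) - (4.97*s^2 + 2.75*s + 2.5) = -6.47*s^2 - 3.3*s - 8.34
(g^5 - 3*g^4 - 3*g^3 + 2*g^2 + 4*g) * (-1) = -g^5 + 3*g^4 + 3*g^3 - 2*g^2 - 4*g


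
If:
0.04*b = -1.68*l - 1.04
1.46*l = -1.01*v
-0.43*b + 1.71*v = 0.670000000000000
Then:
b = 2.32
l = -0.67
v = 0.97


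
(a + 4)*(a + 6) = a^2 + 10*a + 24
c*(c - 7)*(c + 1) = c^3 - 6*c^2 - 7*c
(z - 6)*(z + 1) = z^2 - 5*z - 6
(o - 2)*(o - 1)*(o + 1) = o^3 - 2*o^2 - o + 2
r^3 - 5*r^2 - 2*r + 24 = (r - 4)*(r - 3)*(r + 2)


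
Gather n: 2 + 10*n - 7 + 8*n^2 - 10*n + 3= 8*n^2 - 2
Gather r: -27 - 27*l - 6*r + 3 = -27*l - 6*r - 24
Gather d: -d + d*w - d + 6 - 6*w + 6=d*(w - 2) - 6*w + 12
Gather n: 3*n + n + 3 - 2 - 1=4*n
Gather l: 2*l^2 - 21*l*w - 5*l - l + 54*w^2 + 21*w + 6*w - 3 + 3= 2*l^2 + l*(-21*w - 6) + 54*w^2 + 27*w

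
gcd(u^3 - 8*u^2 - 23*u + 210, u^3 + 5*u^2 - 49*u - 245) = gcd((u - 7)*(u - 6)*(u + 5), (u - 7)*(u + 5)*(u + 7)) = u^2 - 2*u - 35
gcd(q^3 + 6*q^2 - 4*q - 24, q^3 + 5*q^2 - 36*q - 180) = q + 6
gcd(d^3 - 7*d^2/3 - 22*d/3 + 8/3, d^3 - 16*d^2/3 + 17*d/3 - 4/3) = d^2 - 13*d/3 + 4/3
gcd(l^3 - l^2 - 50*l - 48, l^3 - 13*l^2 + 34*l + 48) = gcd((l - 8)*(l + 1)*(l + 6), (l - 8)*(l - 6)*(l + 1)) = l^2 - 7*l - 8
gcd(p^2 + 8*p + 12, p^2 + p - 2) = p + 2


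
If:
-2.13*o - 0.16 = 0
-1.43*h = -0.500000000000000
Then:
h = 0.35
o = -0.08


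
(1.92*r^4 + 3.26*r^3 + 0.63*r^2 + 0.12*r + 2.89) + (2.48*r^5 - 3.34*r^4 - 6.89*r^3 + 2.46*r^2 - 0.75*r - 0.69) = 2.48*r^5 - 1.42*r^4 - 3.63*r^3 + 3.09*r^2 - 0.63*r + 2.2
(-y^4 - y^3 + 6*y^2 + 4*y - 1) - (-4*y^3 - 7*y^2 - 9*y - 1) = -y^4 + 3*y^3 + 13*y^2 + 13*y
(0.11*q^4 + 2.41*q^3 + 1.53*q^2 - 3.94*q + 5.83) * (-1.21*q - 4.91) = -0.1331*q^5 - 3.4562*q^4 - 13.6844*q^3 - 2.7449*q^2 + 12.2911*q - 28.6253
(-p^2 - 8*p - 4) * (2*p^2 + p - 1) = -2*p^4 - 17*p^3 - 15*p^2 + 4*p + 4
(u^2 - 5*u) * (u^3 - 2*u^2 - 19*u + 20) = u^5 - 7*u^4 - 9*u^3 + 115*u^2 - 100*u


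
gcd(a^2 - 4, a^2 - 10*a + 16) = a - 2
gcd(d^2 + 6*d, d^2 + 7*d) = d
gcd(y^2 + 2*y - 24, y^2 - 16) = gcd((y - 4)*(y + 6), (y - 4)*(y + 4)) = y - 4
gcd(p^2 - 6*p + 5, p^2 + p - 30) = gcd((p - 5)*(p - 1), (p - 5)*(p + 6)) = p - 5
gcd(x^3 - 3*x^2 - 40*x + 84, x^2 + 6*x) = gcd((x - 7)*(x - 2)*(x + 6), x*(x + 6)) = x + 6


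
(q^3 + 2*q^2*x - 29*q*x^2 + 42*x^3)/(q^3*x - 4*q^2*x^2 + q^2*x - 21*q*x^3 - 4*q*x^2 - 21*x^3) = (-q^3 - 2*q^2*x + 29*q*x^2 - 42*x^3)/(x*(-q^3 + 4*q^2*x - q^2 + 21*q*x^2 + 4*q*x + 21*x^2))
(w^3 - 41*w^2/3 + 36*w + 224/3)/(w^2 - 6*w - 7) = (3*w^2 - 20*w - 32)/(3*(w + 1))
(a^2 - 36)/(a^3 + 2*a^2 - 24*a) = (a - 6)/(a*(a - 4))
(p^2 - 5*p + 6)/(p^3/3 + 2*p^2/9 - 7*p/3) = 9*(p^2 - 5*p + 6)/(p*(3*p^2 + 2*p - 21))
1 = 1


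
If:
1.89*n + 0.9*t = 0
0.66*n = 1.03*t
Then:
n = 0.00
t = 0.00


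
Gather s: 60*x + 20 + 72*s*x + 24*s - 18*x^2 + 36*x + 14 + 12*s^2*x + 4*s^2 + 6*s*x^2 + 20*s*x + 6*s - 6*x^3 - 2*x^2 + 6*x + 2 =s^2*(12*x + 4) + s*(6*x^2 + 92*x + 30) - 6*x^3 - 20*x^2 + 102*x + 36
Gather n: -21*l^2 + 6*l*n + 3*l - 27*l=-21*l^2 + 6*l*n - 24*l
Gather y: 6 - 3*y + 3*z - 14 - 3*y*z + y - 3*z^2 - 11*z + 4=y*(-3*z - 2) - 3*z^2 - 8*z - 4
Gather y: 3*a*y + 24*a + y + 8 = 24*a + y*(3*a + 1) + 8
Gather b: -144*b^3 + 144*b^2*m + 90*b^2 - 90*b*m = -144*b^3 + b^2*(144*m + 90) - 90*b*m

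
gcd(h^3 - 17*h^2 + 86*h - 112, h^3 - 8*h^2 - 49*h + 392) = h^2 - 15*h + 56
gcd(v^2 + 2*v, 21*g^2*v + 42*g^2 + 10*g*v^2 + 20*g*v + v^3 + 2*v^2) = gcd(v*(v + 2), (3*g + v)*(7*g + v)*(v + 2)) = v + 2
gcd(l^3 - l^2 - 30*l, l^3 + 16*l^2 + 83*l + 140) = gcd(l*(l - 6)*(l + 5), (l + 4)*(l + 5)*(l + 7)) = l + 5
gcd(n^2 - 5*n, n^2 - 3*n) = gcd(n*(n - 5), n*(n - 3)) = n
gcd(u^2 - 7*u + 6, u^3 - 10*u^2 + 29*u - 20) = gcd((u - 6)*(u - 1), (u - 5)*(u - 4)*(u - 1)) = u - 1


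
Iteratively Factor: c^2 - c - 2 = (c - 2)*(c + 1)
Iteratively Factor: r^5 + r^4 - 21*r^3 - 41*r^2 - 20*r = (r - 5)*(r^4 + 6*r^3 + 9*r^2 + 4*r) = r*(r - 5)*(r^3 + 6*r^2 + 9*r + 4) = r*(r - 5)*(r + 1)*(r^2 + 5*r + 4) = r*(r - 5)*(r + 1)^2*(r + 4)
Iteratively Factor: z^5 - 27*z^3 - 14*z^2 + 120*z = (z + 4)*(z^4 - 4*z^3 - 11*z^2 + 30*z) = (z - 5)*(z + 4)*(z^3 + z^2 - 6*z) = z*(z - 5)*(z + 4)*(z^2 + z - 6) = z*(z - 5)*(z + 3)*(z + 4)*(z - 2)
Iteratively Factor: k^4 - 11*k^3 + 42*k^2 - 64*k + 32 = (k - 2)*(k^3 - 9*k^2 + 24*k - 16) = (k - 4)*(k - 2)*(k^2 - 5*k + 4) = (k - 4)^2*(k - 2)*(k - 1)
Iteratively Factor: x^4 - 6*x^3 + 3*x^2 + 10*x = (x)*(x^3 - 6*x^2 + 3*x + 10) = x*(x - 5)*(x^2 - x - 2) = x*(x - 5)*(x + 1)*(x - 2)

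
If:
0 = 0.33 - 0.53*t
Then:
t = 0.62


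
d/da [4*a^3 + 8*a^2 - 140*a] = 12*a^2 + 16*a - 140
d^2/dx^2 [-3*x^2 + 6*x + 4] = -6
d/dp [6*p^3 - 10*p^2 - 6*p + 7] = 18*p^2 - 20*p - 6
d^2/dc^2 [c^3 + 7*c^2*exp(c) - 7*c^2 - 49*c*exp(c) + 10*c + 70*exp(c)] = 7*c^2*exp(c) - 21*c*exp(c) + 6*c - 14*exp(c) - 14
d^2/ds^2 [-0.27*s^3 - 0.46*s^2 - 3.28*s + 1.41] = -1.62*s - 0.92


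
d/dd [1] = 0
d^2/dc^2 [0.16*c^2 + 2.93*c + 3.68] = 0.320000000000000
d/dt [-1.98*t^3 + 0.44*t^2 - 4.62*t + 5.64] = -5.94*t^2 + 0.88*t - 4.62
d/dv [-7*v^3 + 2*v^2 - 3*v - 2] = -21*v^2 + 4*v - 3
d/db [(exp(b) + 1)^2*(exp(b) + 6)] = (exp(b) + 1)*(3*exp(b) + 13)*exp(b)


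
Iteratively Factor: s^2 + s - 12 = (s + 4)*(s - 3)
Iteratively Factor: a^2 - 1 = (a + 1)*(a - 1)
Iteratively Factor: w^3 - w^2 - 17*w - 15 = (w - 5)*(w^2 + 4*w + 3) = (w - 5)*(w + 1)*(w + 3)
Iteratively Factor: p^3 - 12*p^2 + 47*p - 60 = (p - 5)*(p^2 - 7*p + 12) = (p - 5)*(p - 3)*(p - 4)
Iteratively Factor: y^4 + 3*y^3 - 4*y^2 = (y)*(y^3 + 3*y^2 - 4*y) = y*(y + 4)*(y^2 - y) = y*(y - 1)*(y + 4)*(y)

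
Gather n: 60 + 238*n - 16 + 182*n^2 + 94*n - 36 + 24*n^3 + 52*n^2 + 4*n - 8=24*n^3 + 234*n^2 + 336*n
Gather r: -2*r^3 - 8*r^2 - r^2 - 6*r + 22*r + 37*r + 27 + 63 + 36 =-2*r^3 - 9*r^2 + 53*r + 126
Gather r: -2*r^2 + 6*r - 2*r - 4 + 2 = -2*r^2 + 4*r - 2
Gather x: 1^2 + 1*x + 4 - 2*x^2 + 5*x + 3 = -2*x^2 + 6*x + 8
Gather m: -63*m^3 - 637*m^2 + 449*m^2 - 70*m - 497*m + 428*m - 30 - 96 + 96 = -63*m^3 - 188*m^2 - 139*m - 30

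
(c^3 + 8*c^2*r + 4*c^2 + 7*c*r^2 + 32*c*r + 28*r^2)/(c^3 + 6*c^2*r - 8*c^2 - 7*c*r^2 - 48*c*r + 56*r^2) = (-c^2 - c*r - 4*c - 4*r)/(-c^2 + c*r + 8*c - 8*r)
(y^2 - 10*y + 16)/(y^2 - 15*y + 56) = (y - 2)/(y - 7)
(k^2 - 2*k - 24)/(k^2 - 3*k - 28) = (k - 6)/(k - 7)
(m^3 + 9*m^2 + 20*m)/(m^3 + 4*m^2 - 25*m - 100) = m/(m - 5)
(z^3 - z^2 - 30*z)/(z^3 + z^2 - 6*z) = (z^2 - z - 30)/(z^2 + z - 6)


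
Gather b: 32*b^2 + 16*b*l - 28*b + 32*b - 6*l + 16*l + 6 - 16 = 32*b^2 + b*(16*l + 4) + 10*l - 10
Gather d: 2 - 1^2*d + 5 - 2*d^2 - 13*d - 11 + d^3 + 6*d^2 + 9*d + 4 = d^3 + 4*d^2 - 5*d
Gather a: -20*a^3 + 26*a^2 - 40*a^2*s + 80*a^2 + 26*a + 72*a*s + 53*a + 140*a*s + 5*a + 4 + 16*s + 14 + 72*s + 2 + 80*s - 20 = -20*a^3 + a^2*(106 - 40*s) + a*(212*s + 84) + 168*s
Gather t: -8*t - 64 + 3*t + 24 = -5*t - 40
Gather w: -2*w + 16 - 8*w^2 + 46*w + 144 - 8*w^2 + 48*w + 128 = -16*w^2 + 92*w + 288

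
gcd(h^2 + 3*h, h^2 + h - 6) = h + 3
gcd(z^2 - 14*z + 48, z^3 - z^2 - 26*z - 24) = z - 6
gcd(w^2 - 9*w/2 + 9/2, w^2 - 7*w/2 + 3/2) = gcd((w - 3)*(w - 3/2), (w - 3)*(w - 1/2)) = w - 3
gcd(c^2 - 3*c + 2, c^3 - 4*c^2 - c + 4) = c - 1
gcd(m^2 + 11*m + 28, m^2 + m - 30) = 1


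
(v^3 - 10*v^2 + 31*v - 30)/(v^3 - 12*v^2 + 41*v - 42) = (v - 5)/(v - 7)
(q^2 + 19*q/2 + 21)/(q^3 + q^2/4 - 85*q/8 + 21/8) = 4*(q + 6)/(4*q^2 - 13*q + 3)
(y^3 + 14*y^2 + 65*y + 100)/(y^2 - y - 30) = (y^2 + 9*y + 20)/(y - 6)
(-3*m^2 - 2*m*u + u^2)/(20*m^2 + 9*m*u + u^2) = (-3*m^2 - 2*m*u + u^2)/(20*m^2 + 9*m*u + u^2)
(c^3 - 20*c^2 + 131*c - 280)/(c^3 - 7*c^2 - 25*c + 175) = (c - 8)/(c + 5)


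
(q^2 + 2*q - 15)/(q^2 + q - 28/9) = 9*(q^2 + 2*q - 15)/(9*q^2 + 9*q - 28)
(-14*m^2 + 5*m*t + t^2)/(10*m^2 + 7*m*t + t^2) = (-14*m^2 + 5*m*t + t^2)/(10*m^2 + 7*m*t + t^2)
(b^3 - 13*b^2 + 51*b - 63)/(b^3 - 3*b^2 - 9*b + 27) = (b - 7)/(b + 3)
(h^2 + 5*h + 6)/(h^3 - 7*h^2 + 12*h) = (h^2 + 5*h + 6)/(h*(h^2 - 7*h + 12))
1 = 1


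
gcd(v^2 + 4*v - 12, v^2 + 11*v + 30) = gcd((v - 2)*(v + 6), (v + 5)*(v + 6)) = v + 6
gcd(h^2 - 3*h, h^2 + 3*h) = h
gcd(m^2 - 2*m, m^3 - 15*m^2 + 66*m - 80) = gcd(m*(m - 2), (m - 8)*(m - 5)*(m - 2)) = m - 2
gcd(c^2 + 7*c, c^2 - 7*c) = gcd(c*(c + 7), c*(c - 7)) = c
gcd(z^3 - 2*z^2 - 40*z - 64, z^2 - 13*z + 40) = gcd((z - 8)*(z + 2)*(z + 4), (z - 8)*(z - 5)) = z - 8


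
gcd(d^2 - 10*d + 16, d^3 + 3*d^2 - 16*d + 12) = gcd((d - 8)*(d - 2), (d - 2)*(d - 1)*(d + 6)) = d - 2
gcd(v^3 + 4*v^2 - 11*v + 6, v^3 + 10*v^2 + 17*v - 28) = v - 1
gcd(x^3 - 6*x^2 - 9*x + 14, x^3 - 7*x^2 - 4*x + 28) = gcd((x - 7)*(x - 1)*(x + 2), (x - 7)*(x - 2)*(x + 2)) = x^2 - 5*x - 14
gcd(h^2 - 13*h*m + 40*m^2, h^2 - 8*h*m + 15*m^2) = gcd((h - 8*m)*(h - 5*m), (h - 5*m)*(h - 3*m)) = h - 5*m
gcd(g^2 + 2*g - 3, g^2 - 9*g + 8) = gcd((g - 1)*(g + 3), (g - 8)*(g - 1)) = g - 1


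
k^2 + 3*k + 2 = (k + 1)*(k + 2)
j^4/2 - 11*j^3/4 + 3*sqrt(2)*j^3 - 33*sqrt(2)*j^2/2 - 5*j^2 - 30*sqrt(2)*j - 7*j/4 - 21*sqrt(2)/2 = (j/2 + 1/2)*(j - 7)*(j + 1/2)*(j + 6*sqrt(2))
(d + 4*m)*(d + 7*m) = d^2 + 11*d*m + 28*m^2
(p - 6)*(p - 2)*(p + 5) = p^3 - 3*p^2 - 28*p + 60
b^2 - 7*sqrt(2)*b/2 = b*(b - 7*sqrt(2)/2)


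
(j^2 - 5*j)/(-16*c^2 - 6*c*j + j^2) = j*(5 - j)/(16*c^2 + 6*c*j - j^2)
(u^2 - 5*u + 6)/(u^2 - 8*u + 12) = (u - 3)/(u - 6)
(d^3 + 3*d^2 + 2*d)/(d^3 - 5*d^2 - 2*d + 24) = d*(d + 1)/(d^2 - 7*d + 12)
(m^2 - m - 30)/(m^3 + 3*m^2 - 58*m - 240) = (m - 6)/(m^2 - 2*m - 48)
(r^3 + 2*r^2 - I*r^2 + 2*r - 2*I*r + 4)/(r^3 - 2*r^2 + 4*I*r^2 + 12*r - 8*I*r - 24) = (r^2 + r*(2 + I) + 2*I)/(r^2 + r*(-2 + 6*I) - 12*I)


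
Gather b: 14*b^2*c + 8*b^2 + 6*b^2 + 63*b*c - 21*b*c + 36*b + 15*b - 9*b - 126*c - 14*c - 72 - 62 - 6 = b^2*(14*c + 14) + b*(42*c + 42) - 140*c - 140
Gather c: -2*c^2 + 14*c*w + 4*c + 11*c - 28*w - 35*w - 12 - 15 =-2*c^2 + c*(14*w + 15) - 63*w - 27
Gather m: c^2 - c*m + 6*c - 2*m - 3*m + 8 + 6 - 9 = c^2 + 6*c + m*(-c - 5) + 5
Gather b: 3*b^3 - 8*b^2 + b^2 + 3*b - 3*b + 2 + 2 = 3*b^3 - 7*b^2 + 4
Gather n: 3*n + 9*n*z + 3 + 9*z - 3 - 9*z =n*(9*z + 3)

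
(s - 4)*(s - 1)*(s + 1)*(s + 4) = s^4 - 17*s^2 + 16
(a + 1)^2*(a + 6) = a^3 + 8*a^2 + 13*a + 6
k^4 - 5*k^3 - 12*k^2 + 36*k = k*(k - 6)*(k - 2)*(k + 3)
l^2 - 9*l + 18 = (l - 6)*(l - 3)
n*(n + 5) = n^2 + 5*n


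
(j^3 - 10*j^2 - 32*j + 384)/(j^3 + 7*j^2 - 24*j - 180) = (j^2 - 16*j + 64)/(j^2 + j - 30)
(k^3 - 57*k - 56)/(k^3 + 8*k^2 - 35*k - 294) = (k^2 - 7*k - 8)/(k^2 + k - 42)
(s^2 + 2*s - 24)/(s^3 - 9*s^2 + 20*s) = (s + 6)/(s*(s - 5))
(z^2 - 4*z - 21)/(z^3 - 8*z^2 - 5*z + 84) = 1/(z - 4)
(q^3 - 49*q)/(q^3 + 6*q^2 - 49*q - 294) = q/(q + 6)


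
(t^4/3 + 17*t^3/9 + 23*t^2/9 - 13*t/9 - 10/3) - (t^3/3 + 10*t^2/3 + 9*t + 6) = t^4/3 + 14*t^3/9 - 7*t^2/9 - 94*t/9 - 28/3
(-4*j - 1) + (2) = 1 - 4*j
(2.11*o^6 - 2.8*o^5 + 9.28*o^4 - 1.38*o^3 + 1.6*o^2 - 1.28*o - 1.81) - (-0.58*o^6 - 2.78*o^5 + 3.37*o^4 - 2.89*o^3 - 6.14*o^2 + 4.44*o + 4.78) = 2.69*o^6 - 0.02*o^5 + 5.91*o^4 + 1.51*o^3 + 7.74*o^2 - 5.72*o - 6.59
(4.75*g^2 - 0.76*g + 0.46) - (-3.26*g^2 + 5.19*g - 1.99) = 8.01*g^2 - 5.95*g + 2.45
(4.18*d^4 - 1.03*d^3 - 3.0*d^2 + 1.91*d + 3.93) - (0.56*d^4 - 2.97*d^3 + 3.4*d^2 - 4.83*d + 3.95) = 3.62*d^4 + 1.94*d^3 - 6.4*d^2 + 6.74*d - 0.02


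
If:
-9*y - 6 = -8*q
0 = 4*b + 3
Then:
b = -3/4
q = 9*y/8 + 3/4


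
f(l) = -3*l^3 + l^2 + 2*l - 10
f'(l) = -9*l^2 + 2*l + 2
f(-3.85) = 168.32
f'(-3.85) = -139.10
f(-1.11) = -6.89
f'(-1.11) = -11.31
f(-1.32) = -4.00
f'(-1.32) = -16.32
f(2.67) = -54.63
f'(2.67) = -56.82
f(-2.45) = 35.22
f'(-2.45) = -56.92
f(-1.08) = -7.21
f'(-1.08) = -10.66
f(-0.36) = -10.45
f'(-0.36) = 0.11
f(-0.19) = -10.32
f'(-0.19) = 1.30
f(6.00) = -610.00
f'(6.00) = -310.00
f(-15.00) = 10310.00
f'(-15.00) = -2053.00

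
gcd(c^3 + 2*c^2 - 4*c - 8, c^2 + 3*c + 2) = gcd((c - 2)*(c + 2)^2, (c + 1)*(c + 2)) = c + 2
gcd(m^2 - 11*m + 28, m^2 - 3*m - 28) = m - 7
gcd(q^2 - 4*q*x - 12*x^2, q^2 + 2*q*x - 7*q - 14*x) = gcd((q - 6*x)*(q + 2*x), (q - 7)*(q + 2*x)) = q + 2*x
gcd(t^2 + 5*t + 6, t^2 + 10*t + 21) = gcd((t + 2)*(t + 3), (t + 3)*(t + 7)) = t + 3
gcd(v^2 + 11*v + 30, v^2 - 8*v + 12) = 1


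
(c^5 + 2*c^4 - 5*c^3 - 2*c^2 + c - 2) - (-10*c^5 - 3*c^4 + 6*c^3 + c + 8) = 11*c^5 + 5*c^4 - 11*c^3 - 2*c^2 - 10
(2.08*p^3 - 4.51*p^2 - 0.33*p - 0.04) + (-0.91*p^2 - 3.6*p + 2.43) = 2.08*p^3 - 5.42*p^2 - 3.93*p + 2.39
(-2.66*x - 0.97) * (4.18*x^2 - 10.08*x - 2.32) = -11.1188*x^3 + 22.7582*x^2 + 15.9488*x + 2.2504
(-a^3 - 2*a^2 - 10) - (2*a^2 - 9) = -a^3 - 4*a^2 - 1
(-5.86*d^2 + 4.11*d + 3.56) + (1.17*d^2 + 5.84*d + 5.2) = -4.69*d^2 + 9.95*d + 8.76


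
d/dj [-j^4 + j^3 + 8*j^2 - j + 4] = -4*j^3 + 3*j^2 + 16*j - 1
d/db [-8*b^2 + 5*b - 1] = 5 - 16*b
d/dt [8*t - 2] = 8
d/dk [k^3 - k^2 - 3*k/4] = 3*k^2 - 2*k - 3/4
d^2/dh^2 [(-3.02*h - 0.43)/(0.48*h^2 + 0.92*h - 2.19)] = (-(0.96*h + 0.92)*(1.92*h + 1.84)*(3.02*h + 0.43) + (8.6976*h + 5.9696)*(0.48*h^2 + 0.92*h - 2.19))/(0.48*h^2 + 0.92*h - 2.19)^3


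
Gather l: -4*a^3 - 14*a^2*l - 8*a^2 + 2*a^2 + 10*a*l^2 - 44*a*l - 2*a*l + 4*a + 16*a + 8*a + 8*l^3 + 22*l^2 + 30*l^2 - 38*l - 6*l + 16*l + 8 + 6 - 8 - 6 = -4*a^3 - 6*a^2 + 28*a + 8*l^3 + l^2*(10*a + 52) + l*(-14*a^2 - 46*a - 28)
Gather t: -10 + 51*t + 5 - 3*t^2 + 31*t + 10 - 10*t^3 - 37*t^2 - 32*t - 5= -10*t^3 - 40*t^2 + 50*t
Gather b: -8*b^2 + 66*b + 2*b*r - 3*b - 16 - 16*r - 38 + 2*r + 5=-8*b^2 + b*(2*r + 63) - 14*r - 49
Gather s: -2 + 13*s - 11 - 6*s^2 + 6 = -6*s^2 + 13*s - 7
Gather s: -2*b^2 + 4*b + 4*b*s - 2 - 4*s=-2*b^2 + 4*b + s*(4*b - 4) - 2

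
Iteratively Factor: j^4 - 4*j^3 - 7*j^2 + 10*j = (j - 5)*(j^3 + j^2 - 2*j) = (j - 5)*(j + 2)*(j^2 - j) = (j - 5)*(j - 1)*(j + 2)*(j)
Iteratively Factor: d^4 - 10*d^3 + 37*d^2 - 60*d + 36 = (d - 2)*(d^3 - 8*d^2 + 21*d - 18) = (d - 3)*(d - 2)*(d^2 - 5*d + 6) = (d - 3)^2*(d - 2)*(d - 2)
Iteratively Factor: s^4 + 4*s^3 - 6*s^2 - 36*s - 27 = (s + 3)*(s^3 + s^2 - 9*s - 9) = (s - 3)*(s + 3)*(s^2 + 4*s + 3) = (s - 3)*(s + 3)^2*(s + 1)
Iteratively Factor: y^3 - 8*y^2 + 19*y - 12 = (y - 1)*(y^2 - 7*y + 12) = (y - 3)*(y - 1)*(y - 4)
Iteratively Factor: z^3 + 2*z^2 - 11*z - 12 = (z - 3)*(z^2 + 5*z + 4) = (z - 3)*(z + 1)*(z + 4)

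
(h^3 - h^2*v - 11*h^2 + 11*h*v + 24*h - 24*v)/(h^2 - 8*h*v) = (h^3 - h^2*v - 11*h^2 + 11*h*v + 24*h - 24*v)/(h*(h - 8*v))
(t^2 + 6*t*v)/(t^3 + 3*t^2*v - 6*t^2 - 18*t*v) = (t + 6*v)/(t^2 + 3*t*v - 6*t - 18*v)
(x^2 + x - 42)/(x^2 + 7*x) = (x - 6)/x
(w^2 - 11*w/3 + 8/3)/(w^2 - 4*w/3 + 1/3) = (3*w - 8)/(3*w - 1)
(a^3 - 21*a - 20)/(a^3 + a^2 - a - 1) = (a^2 - a - 20)/(a^2 - 1)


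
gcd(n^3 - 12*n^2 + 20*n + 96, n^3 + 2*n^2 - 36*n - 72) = n^2 - 4*n - 12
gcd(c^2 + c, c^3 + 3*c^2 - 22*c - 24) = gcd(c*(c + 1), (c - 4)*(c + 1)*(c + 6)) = c + 1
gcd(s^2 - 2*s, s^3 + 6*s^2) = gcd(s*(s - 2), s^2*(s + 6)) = s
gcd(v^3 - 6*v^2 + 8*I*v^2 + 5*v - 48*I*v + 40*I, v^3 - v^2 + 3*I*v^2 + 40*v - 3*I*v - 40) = v^2 + v*(-1 + 8*I) - 8*I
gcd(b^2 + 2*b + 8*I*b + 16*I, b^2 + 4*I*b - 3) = 1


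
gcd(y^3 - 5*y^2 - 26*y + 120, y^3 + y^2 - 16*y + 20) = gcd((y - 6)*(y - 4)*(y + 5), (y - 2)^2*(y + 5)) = y + 5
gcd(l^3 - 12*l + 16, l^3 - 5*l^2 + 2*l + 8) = l - 2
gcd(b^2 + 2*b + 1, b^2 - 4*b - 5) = b + 1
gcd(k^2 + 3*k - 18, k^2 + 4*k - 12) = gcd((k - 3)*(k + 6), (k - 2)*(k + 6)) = k + 6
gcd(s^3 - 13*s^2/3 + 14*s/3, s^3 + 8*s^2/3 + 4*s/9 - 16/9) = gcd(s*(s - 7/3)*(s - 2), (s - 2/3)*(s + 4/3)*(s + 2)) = 1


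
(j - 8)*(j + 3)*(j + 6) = j^3 + j^2 - 54*j - 144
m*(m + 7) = m^2 + 7*m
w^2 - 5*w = w*(w - 5)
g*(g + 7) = g^2 + 7*g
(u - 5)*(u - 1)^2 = u^3 - 7*u^2 + 11*u - 5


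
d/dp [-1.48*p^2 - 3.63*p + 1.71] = -2.96*p - 3.63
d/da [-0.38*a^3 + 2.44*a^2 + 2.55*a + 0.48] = -1.14*a^2 + 4.88*a + 2.55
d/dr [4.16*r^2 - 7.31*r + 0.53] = 8.32*r - 7.31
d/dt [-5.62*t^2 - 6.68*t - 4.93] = -11.24*t - 6.68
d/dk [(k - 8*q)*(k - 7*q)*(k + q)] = 3*k^2 - 28*k*q + 41*q^2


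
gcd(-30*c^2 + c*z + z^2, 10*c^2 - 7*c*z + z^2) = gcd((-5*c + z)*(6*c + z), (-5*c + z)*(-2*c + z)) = -5*c + z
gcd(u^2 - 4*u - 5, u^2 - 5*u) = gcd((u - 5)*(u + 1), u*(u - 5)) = u - 5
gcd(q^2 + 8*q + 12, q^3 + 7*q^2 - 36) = q + 6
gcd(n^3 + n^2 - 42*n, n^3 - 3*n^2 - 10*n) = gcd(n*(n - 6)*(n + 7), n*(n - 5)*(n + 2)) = n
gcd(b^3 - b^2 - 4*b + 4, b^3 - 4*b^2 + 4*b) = b - 2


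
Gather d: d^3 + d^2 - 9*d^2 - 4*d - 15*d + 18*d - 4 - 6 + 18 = d^3 - 8*d^2 - d + 8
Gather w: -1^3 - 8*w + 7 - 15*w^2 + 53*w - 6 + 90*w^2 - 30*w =75*w^2 + 15*w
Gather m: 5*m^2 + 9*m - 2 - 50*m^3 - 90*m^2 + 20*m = -50*m^3 - 85*m^2 + 29*m - 2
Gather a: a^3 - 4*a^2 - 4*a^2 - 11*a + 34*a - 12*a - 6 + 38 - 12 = a^3 - 8*a^2 + 11*a + 20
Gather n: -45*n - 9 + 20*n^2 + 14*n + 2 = 20*n^2 - 31*n - 7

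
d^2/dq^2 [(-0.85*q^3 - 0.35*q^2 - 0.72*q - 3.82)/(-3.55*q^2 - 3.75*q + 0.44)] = (2.8421709430404e-14*q^5 + 5.6843418860808e-14*q^4 + 35.3905*q^3 + 283.7145*q^2 + 312.8577*q + 121.8827)/(44.738875*q^6 + 141.778125*q^5 + 133.130325*q^4 + 17.589375*q^3 - 16.50066*q^2 + 2.178*q - 0.085184)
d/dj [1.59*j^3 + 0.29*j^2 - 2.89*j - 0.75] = 4.77*j^2 + 0.58*j - 2.89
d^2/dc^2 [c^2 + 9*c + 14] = 2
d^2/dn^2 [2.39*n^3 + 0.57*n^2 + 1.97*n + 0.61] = 14.34*n + 1.14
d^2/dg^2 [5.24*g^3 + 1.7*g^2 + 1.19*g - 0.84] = 31.44*g + 3.4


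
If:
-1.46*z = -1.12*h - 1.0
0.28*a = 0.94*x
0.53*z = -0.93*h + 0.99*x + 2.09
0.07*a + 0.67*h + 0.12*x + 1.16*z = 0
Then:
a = -6.25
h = -0.09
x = -1.86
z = 0.62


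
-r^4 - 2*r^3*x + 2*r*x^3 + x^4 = (-r + x)*(r + x)^3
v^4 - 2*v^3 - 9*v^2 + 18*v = v*(v - 3)*(v - 2)*(v + 3)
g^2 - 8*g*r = g*(g - 8*r)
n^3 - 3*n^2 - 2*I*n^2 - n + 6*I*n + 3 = (n - 3)*(n - I)^2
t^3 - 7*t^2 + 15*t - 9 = (t - 3)^2*(t - 1)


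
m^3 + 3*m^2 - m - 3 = (m - 1)*(m + 1)*(m + 3)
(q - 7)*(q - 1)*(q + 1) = q^3 - 7*q^2 - q + 7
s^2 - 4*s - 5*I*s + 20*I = (s - 4)*(s - 5*I)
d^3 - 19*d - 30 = (d - 5)*(d + 2)*(d + 3)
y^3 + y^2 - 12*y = y*(y - 3)*(y + 4)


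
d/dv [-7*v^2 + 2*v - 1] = 2 - 14*v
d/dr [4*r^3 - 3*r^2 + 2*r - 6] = 12*r^2 - 6*r + 2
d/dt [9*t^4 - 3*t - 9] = 36*t^3 - 3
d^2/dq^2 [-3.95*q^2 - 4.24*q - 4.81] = -7.90000000000000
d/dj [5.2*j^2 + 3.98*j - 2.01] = 10.4*j + 3.98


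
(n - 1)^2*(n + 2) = n^3 - 3*n + 2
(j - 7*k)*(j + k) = j^2 - 6*j*k - 7*k^2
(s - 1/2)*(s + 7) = s^2 + 13*s/2 - 7/2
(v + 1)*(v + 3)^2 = v^3 + 7*v^2 + 15*v + 9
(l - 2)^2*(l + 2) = l^3 - 2*l^2 - 4*l + 8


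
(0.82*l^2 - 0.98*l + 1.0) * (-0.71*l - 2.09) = -0.5822*l^3 - 1.018*l^2 + 1.3382*l - 2.09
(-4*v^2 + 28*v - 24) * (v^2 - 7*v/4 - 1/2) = -4*v^4 + 35*v^3 - 71*v^2 + 28*v + 12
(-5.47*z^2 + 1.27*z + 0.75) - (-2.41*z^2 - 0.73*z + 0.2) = -3.06*z^2 + 2.0*z + 0.55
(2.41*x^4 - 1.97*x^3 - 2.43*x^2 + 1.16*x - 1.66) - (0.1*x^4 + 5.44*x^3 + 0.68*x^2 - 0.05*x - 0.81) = 2.31*x^4 - 7.41*x^3 - 3.11*x^2 + 1.21*x - 0.85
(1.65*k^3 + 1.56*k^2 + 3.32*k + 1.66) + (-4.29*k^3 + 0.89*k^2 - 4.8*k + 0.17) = -2.64*k^3 + 2.45*k^2 - 1.48*k + 1.83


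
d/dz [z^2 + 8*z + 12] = 2*z + 8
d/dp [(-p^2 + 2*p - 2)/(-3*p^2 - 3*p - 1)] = (9*p^2 - 10*p - 8)/(9*p^4 + 18*p^3 + 15*p^2 + 6*p + 1)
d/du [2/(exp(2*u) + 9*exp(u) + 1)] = (-4*exp(u) - 18)*exp(u)/(exp(2*u) + 9*exp(u) + 1)^2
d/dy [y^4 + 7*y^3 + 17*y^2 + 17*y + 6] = 4*y^3 + 21*y^2 + 34*y + 17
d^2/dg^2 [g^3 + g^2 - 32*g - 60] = 6*g + 2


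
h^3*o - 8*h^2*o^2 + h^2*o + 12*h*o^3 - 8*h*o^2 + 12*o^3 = (h - 6*o)*(h - 2*o)*(h*o + o)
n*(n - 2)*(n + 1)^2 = n^4 - 3*n^2 - 2*n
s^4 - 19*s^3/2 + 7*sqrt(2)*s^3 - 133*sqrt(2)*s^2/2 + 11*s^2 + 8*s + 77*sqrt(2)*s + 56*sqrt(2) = (s - 8)*(s - 2)*(s + 1/2)*(s + 7*sqrt(2))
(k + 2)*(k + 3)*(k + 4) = k^3 + 9*k^2 + 26*k + 24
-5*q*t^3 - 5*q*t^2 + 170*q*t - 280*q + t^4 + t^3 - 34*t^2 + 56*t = (-5*q + t)*(t - 4)*(t - 2)*(t + 7)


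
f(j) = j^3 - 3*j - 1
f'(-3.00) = 24.00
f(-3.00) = -19.00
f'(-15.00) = 672.00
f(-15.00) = -3331.00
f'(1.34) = 2.39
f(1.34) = -2.61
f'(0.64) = -1.77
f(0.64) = -2.66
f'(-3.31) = 29.87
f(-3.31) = -27.33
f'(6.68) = 130.87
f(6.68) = 277.04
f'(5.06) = 73.81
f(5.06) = 113.37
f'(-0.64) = -1.77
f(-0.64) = 0.66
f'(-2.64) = 17.91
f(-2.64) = -11.48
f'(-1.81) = 6.83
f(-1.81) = -1.50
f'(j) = 3*j^2 - 3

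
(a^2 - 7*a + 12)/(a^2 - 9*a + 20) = (a - 3)/(a - 5)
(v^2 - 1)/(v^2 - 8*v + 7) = (v + 1)/(v - 7)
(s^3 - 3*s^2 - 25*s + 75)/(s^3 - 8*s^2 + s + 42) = (s^2 - 25)/(s^2 - 5*s - 14)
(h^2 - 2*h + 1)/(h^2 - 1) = (h - 1)/(h + 1)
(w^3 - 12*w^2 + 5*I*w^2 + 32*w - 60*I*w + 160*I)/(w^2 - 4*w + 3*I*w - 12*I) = (w^2 + w*(-8 + 5*I) - 40*I)/(w + 3*I)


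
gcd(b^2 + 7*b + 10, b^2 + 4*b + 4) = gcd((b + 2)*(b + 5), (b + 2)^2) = b + 2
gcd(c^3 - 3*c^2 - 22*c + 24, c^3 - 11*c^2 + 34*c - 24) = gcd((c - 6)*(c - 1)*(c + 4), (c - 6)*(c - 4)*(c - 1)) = c^2 - 7*c + 6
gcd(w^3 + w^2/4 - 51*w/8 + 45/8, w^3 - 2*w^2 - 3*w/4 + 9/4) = w - 3/2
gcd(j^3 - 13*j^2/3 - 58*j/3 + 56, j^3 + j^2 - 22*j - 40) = j + 4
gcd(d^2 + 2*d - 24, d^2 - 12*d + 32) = d - 4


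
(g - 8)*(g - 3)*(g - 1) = g^3 - 12*g^2 + 35*g - 24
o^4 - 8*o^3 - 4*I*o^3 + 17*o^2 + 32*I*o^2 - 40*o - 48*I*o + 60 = (o - 6)*(o - 2)*(o - 5*I)*(o + I)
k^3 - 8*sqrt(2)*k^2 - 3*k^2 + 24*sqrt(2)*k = k*(k - 3)*(k - 8*sqrt(2))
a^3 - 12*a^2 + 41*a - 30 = (a - 6)*(a - 5)*(a - 1)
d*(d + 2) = d^2 + 2*d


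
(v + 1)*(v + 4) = v^2 + 5*v + 4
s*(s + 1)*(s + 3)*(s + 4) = s^4 + 8*s^3 + 19*s^2 + 12*s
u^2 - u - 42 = (u - 7)*(u + 6)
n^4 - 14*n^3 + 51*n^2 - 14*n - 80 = (n - 8)*(n - 5)*(n - 2)*(n + 1)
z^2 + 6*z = z*(z + 6)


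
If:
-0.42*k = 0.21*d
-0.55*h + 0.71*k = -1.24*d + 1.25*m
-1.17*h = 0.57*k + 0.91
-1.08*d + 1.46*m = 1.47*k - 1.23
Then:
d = -3.25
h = -1.57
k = 1.63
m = -1.61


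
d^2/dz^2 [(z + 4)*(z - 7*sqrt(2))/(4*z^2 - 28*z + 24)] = (-7*sqrt(2)*z^3 + 11*z^3 - 84*sqrt(2)*z^2 - 18*z^2 - 72*z + 714*sqrt(2)*z - 1498*sqrt(2) + 204)/(2*(z^6 - 21*z^5 + 165*z^4 - 595*z^3 + 990*z^2 - 756*z + 216))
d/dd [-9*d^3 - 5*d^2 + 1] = d*(-27*d - 10)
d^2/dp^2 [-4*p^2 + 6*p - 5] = -8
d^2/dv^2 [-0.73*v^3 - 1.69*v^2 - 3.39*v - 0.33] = -4.38*v - 3.38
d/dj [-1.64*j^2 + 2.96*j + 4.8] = 2.96 - 3.28*j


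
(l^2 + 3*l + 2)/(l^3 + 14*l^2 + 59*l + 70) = (l + 1)/(l^2 + 12*l + 35)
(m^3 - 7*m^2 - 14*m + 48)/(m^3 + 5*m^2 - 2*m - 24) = (m - 8)/(m + 4)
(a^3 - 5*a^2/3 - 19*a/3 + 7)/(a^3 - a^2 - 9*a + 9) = (a + 7/3)/(a + 3)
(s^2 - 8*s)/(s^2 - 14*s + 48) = s/(s - 6)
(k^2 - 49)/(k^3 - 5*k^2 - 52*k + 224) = (k - 7)/(k^2 - 12*k + 32)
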